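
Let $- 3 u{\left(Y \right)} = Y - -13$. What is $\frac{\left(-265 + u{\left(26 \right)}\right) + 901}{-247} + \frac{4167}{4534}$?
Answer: $- \frac{1795433}{1119898} \approx -1.6032$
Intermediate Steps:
$u{\left(Y \right)} = - \frac{13}{3} - \frac{Y}{3}$ ($u{\left(Y \right)} = - \frac{Y - -13}{3} = - \frac{Y + 13}{3} = - \frac{13 + Y}{3} = - \frac{13}{3} - \frac{Y}{3}$)
$\frac{\left(-265 + u{\left(26 \right)}\right) + 901}{-247} + \frac{4167}{4534} = \frac{\left(-265 - 13\right) + 901}{-247} + \frac{4167}{4534} = \left(\left(-265 - 13\right) + 901\right) \left(- \frac{1}{247}\right) + 4167 \cdot \frac{1}{4534} = \left(\left(-265 - 13\right) + 901\right) \left(- \frac{1}{247}\right) + \frac{4167}{4534} = \left(-278 + 901\right) \left(- \frac{1}{247}\right) + \frac{4167}{4534} = 623 \left(- \frac{1}{247}\right) + \frac{4167}{4534} = - \frac{623}{247} + \frac{4167}{4534} = - \frac{1795433}{1119898}$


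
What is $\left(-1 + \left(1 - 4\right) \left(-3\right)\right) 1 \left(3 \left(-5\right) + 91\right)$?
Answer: $608$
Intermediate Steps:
$\left(-1 + \left(1 - 4\right) \left(-3\right)\right) 1 \left(3 \left(-5\right) + 91\right) = \left(-1 - -9\right) 1 \left(-15 + 91\right) = \left(-1 + 9\right) 1 \cdot 76 = 8 \cdot 1 \cdot 76 = 8 \cdot 76 = 608$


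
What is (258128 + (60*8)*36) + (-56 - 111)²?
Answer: 303297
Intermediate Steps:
(258128 + (60*8)*36) + (-56 - 111)² = (258128 + 480*36) + (-167)² = (258128 + 17280) + 27889 = 275408 + 27889 = 303297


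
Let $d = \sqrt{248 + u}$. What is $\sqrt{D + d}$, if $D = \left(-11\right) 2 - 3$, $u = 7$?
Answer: $\sqrt{-25 + \sqrt{255}} \approx 3.0052 i$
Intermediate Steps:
$D = -25$ ($D = -22 - 3 = -25$)
$d = \sqrt{255}$ ($d = \sqrt{248 + 7} = \sqrt{255} \approx 15.969$)
$\sqrt{D + d} = \sqrt{-25 + \sqrt{255}}$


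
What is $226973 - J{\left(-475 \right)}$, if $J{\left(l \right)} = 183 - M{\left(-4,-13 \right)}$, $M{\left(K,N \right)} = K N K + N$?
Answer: $226569$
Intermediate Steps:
$M{\left(K,N \right)} = N + N K^{2}$ ($M{\left(K,N \right)} = N K^{2} + N = N + N K^{2}$)
$J{\left(l \right)} = 404$ ($J{\left(l \right)} = 183 - - 13 \left(1 + \left(-4\right)^{2}\right) = 183 - - 13 \left(1 + 16\right) = 183 - \left(-13\right) 17 = 183 - -221 = 183 + 221 = 404$)
$226973 - J{\left(-475 \right)} = 226973 - 404 = 226569$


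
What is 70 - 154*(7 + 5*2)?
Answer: -2548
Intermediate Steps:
70 - 154*(7 + 5*2) = 70 - 154*(7 + 10) = 70 - 154*17 = 70 - 2618 = -2548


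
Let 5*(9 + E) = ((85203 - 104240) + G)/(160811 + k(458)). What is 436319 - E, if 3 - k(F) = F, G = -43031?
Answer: 87459781477/200445 ≈ 4.3633e+5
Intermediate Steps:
k(F) = 3 - F
E = -1819522/200445 (E = -9 + (((85203 - 104240) - 43031)/(160811 + (3 - 1*458)))/5 = -9 + ((-19037 - 43031)/(160811 + (3 - 458)))/5 = -9 + (-62068/(160811 - 455))/5 = -9 + (-62068/160356)/5 = -9 + (-62068*1/160356)/5 = -9 + (⅕)*(-15517/40089) = -9 - 15517/200445 = -1819522/200445 ≈ -9.0774)
436319 - E = 436319 - 1*(-1819522/200445) = 436319 + 1819522/200445 = 87459781477/200445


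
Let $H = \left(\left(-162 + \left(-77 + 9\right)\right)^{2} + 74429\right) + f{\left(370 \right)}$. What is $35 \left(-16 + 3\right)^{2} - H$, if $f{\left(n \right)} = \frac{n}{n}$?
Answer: $-121415$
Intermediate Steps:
$f{\left(n \right)} = 1$
$H = 127330$ ($H = \left(\left(-162 + \left(-77 + 9\right)\right)^{2} + 74429\right) + 1 = \left(\left(-162 - 68\right)^{2} + 74429\right) + 1 = \left(\left(-230\right)^{2} + 74429\right) + 1 = \left(52900 + 74429\right) + 1 = 127329 + 1 = 127330$)
$35 \left(-16 + 3\right)^{2} - H = 35 \left(-16 + 3\right)^{2} - 127330 = 35 \left(-13\right)^{2} - 127330 = 35 \cdot 169 - 127330 = 5915 - 127330 = -121415$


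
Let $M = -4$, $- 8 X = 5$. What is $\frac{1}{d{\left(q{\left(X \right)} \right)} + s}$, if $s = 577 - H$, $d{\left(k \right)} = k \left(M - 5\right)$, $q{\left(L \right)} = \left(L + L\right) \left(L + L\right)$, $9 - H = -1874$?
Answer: $- \frac{16}{21121} \approx -0.00075754$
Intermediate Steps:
$X = - \frac{5}{8}$ ($X = \left(- \frac{1}{8}\right) 5 = - \frac{5}{8} \approx -0.625$)
$H = 1883$ ($H = 9 - -1874 = 9 + 1874 = 1883$)
$q{\left(L \right)} = 4 L^{2}$ ($q{\left(L \right)} = 2 L 2 L = 4 L^{2}$)
$d{\left(k \right)} = - 9 k$ ($d{\left(k \right)} = k \left(-4 - 5\right) = k \left(-9\right) = - 9 k$)
$s = -1306$ ($s = 577 - 1883 = -1306$)
$\frac{1}{d{\left(q{\left(X \right)} \right)} + s} = \frac{1}{- 9 \cdot 4 \left(- \frac{5}{8}\right)^{2} - 1306} = \frac{1}{- 9 \cdot 4 \cdot \frac{25}{64} - 1306} = \frac{1}{\left(-9\right) \frac{25}{16} - 1306} = \frac{1}{- \frac{225}{16} - 1306} = \frac{1}{- \frac{21121}{16}} = - \frac{16}{21121}$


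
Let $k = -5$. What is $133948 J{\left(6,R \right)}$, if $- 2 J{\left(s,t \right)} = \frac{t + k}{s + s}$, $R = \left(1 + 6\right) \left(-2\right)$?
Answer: $\frac{636253}{6} \approx 1.0604 \cdot 10^{5}$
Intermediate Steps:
$R = -14$ ($R = 7 \left(-2\right) = -14$)
$J{\left(s,t \right)} = - \frac{-5 + t}{4 s}$ ($J{\left(s,t \right)} = - \frac{\left(t - 5\right) \frac{1}{s + s}}{2} = - \frac{\left(-5 + t\right) \frac{1}{2 s}}{2} = - \frac{\frac{1}{2} \frac{1}{s} \left(-5 + t\right)}{2} = - \frac{-5 + t}{4 s}$)
$133948 J{\left(6,R \right)} = 133948 \frac{5 - -14}{4 \cdot 6} = 133948 \cdot \frac{1}{4} \cdot \frac{1}{6} \left(5 + 14\right) = 133948 \cdot \frac{1}{4} \cdot \frac{1}{6} \cdot 19 = 133948 \cdot \frac{19}{24} = \frac{636253}{6}$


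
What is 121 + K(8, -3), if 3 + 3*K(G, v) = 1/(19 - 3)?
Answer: 5761/48 ≈ 120.02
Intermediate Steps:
K(G, v) = -47/48 (K(G, v) = -1 + 1/(3*(19 - 3)) = -1 + (⅓)/16 = -1 + (⅓)*(1/16) = -1 + 1/48 = -47/48)
121 + K(8, -3) = 121 - 47/48 = 5761/48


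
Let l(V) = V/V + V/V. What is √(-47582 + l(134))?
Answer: 2*I*√11895 ≈ 218.13*I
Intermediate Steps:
l(V) = 2 (l(V) = 1 + 1 = 2)
√(-47582 + l(134)) = √(-47582 + 2) = √(-47580) = 2*I*√11895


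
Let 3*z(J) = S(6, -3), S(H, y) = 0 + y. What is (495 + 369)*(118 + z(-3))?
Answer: 101088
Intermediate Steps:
S(H, y) = y
z(J) = -1 (z(J) = (⅓)*(-3) = -1)
(495 + 369)*(118 + z(-3)) = (495 + 369)*(118 - 1) = 864*117 = 101088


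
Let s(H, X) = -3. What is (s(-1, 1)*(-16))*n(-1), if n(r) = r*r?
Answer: 48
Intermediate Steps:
n(r) = r²
(s(-1, 1)*(-16))*n(-1) = -3*(-16)*(-1)² = 48*1 = 48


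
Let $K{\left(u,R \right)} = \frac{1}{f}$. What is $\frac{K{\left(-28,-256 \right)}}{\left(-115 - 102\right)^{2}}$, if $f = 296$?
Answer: $\frac{1}{13938344} \approx 7.1745 \cdot 10^{-8}$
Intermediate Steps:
$K{\left(u,R \right)} = \frac{1}{296}$
$\frac{K{\left(-28,-256 \right)}}{\left(-115 - 102\right)^{2}} = \frac{1}{296 \left(-115 - 102\right)^{2}} = \frac{1}{296 \left(-217\right)^{2}} = \frac{1}{296 \cdot 47089} = \frac{1}{296} \cdot \frac{1}{47089} = \frac{1}{13938344}$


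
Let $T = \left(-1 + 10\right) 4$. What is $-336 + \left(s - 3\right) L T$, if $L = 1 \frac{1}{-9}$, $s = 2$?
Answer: $-332$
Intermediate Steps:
$T = 36$ ($T = 9 \cdot 4 = 36$)
$L = - \frac{1}{9}$ ($L = 1 \left(- \frac{1}{9}\right) = - \frac{1}{9} \approx -0.11111$)
$-336 + \left(s - 3\right) L T = -336 + \left(2 - 3\right) \left(- \frac{1}{9}\right) 36 = -336 + \left(-1\right) \left(- \frac{1}{9}\right) 36 = -336 + \frac{1}{9} \cdot 36 = -336 + 4 = -332$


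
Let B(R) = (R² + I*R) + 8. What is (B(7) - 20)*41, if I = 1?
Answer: 1804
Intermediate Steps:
B(R) = 8 + R + R² (B(R) = (R² + 1*R) + 8 = (R² + R) + 8 = (R + R²) + 8 = 8 + R + R²)
(B(7) - 20)*41 = ((8 + 7 + 7²) - 20)*41 = ((8 + 7 + 49) - 20)*41 = (64 - 20)*41 = 44*41 = 1804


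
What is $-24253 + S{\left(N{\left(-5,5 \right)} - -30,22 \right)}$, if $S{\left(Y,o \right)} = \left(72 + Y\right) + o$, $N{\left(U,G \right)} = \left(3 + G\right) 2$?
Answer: $-24113$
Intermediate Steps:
$N{\left(U,G \right)} = 6 + 2 G$
$S{\left(Y,o \right)} = 72 + Y + o$
$-24253 + S{\left(N{\left(-5,5 \right)} - -30,22 \right)} = -24253 + \left(72 + \left(\left(6 + 2 \cdot 5\right) - -30\right) + 22\right) = -24253 + \left(72 + \left(\left(6 + 10\right) + 30\right) + 22\right) = -24253 + \left(72 + \left(16 + 30\right) + 22\right) = -24253 + \left(72 + 46 + 22\right) = -24253 + 140 = -24113$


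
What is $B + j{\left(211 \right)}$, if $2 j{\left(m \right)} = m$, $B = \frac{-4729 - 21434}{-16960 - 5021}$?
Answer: $\frac{91967}{862} \approx 106.69$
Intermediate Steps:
$B = \frac{513}{431}$ ($B = - \frac{26163}{-21981} = \left(-26163\right) \left(- \frac{1}{21981}\right) = \frac{513}{431} \approx 1.1903$)
$j{\left(m \right)} = \frac{m}{2}$
$B + j{\left(211 \right)} = \frac{513}{431} + \frac{1}{2} \cdot 211 = \frac{513}{431} + \frac{211}{2} = \frac{91967}{862}$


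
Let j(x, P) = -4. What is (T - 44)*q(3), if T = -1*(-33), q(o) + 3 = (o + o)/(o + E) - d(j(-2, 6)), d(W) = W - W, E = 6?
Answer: 77/3 ≈ 25.667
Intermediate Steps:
d(W) = 0
q(o) = -3 + 2*o/(6 + o) (q(o) = -3 + ((o + o)/(o + 6) - 1*0) = -3 + ((2*o)/(6 + o) + 0) = -3 + (2*o/(6 + o) + 0) = -3 + 2*o/(6 + o))
T = 33
(T - 44)*q(3) = (33 - 44)*((-18 - 1*3)/(6 + 3)) = -11*(-18 - 3)/9 = -11*(-21)/9 = -11*(-7/3) = 77/3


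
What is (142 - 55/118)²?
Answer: 278923401/13924 ≈ 20032.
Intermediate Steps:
(142 - 55/118)² = (16701/118)² = 278923401/13924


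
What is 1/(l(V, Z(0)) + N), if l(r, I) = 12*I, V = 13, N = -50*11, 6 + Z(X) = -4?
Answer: -1/670 ≈ -0.0014925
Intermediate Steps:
Z(X) = -10 (Z(X) = -6 - 4 = -10)
N = -550
1/(l(V, Z(0)) + N) = 1/(12*(-10) - 550) = 1/(-120 - 550) = 1/(-670) = -1/670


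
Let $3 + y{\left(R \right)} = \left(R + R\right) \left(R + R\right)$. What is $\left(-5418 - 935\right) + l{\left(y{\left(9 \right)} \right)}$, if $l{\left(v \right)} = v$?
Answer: $-6032$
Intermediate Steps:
$y{\left(R \right)} = -3 + 4 R^{2}$ ($y{\left(R \right)} = -3 + \left(R + R\right) \left(R + R\right) = -3 + 2 R 2 R = -3 + 4 R^{2}$)
$\left(-5418 - 935\right) + l{\left(y{\left(9 \right)} \right)} = \left(-5418 - 935\right) - \left(3 - 4 \cdot 9^{2}\right) = -6353 + \left(-3 + 4 \cdot 81\right) = -6353 + \left(-3 + 324\right) = -6353 + 321 = -6032$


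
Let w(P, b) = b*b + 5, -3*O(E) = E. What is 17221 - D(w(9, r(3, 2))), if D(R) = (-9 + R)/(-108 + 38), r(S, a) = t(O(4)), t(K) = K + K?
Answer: 774947/45 ≈ 17221.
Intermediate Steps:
O(E) = -E/3
t(K) = 2*K
r(S, a) = -8/3 (r(S, a) = 2*(-1/3*4) = 2*(-4/3) = -8/3)
w(P, b) = 5 + b**2 (w(P, b) = b**2 + 5 = 5 + b**2)
D(R) = 9/70 - R/70 (D(R) = (-9 + R)/(-70) = (-9 + R)*(-1/70) = 9/70 - R/70)
17221 - D(w(9, r(3, 2))) = 17221 - (9/70 - (5 + (-8/3)**2)/70) = 17221 - (9/70 - (5 + 64/9)/70) = 17221 - (9/70 - 1/70*109/9) = 17221 - (9/70 - 109/630) = 17221 - 1*(-2/45) = 17221 + 2/45 = 774947/45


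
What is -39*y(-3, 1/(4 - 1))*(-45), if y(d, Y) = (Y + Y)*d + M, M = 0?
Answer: -3510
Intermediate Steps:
y(d, Y) = 2*Y*d (y(d, Y) = (Y + Y)*d + 0 = (2*Y)*d + 0 = 2*Y*d + 0 = 2*Y*d)
-39*y(-3, 1/(4 - 1))*(-45) = -78*(-3)/(4 - 1)*(-45) = -78*(-3)/3*(-45) = -39*(-2)*(-45) = 78*(-45) = -3510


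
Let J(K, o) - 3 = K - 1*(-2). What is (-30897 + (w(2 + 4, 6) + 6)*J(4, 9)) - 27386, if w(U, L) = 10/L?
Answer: -58214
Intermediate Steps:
J(K, o) = 5 + K (J(K, o) = 3 + (K - 1*(-2)) = 3 + (K + 2) = 3 + (2 + K) = 5 + K)
(-30897 + (w(2 + 4, 6) + 6)*J(4, 9)) - 27386 = (-30897 + (10/6 + 6)*(5 + 4)) - 27386 = (-30897 + (10*(⅙) + 6)*9) - 27386 = (-30897 + (5/3 + 6)*9) - 27386 = (-30897 + (23/3)*9) - 27386 = (-30897 + 69) - 27386 = -30828 - 27386 = -58214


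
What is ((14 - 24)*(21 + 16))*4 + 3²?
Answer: -1471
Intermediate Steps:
((14 - 24)*(21 + 16))*4 + 3² = -10*37*4 + 9 = -370*4 + 9 = -1480 + 9 = -1471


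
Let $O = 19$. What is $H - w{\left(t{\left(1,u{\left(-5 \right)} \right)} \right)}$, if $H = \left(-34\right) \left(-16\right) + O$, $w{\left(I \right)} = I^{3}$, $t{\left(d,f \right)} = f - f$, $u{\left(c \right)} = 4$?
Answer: $563$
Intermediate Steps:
$t{\left(d,f \right)} = 0$
$H = 563$ ($H = \left(-34\right) \left(-16\right) + 19 = 544 + 19 = 563$)
$H - w{\left(t{\left(1,u{\left(-5 \right)} \right)} \right)} = 563 - 0^{3} = 563 - 0 = 563 + 0 = 563$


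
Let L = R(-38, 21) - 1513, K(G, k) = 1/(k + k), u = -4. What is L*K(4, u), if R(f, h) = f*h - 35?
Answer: 1173/4 ≈ 293.25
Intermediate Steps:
R(f, h) = -35 + f*h
K(G, k) = 1/(2*k)
L = -2346 (L = (-35 - 38*21) - 1513 = (-35 - 798) - 1513 = -833 - 1513 = -2346)
L*K(4, u) = -1173/(-4) = -1173*(-1)/4 = -2346*(-⅛) = 1173/4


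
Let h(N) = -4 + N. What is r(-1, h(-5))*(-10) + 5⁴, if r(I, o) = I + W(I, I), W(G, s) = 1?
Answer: 625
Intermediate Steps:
r(I, o) = 1 + I (r(I, o) = I + 1 = 1 + I)
r(-1, h(-5))*(-10) + 5⁴ = (1 - 1)*(-10) + 5⁴ = 0*(-10) + 625 = 0 + 625 = 625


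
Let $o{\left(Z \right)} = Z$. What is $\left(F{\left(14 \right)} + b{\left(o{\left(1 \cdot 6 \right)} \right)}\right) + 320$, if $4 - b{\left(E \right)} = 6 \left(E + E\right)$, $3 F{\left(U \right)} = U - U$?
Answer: $252$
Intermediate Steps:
$F{\left(U \right)} = 0$ ($F{\left(U \right)} = \frac{U - U}{3} = \frac{1}{3} \cdot 0 = 0$)
$b{\left(E \right)} = 4 - 12 E$ ($b{\left(E \right)} = 4 - 6 \left(E + E\right) = 4 - 6 \cdot 2 E = 4 - 12 E$)
$\left(F{\left(14 \right)} + b{\left(o{\left(1 \cdot 6 \right)} \right)}\right) + 320 = \left(0 + \left(4 - 12 \cdot 1 \cdot 6\right)\right) + 320 = \left(0 + \left(4 - 72\right)\right) + 320 = \left(0 - 68\right) + 320 = -68 + 320 = 252$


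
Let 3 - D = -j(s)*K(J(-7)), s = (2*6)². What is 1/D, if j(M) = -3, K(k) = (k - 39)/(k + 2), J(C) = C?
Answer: -5/123 ≈ -0.040650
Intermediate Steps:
s = 144 (s = 12² = 144)
K(k) = (-39 + k)/(2 + k)
D = -123/5 (D = 3 - (-1)*(-3*(-39 - 7)/(2 - 7)) = 3 - (-1)*(-3*(-46)/(-5)) = 3 - (-1)*(-(-3)*(-46)/5) = 3 - (-1)*(-3*46/5) = 3 - (-1)*(-138)/5 = 3 - 1*138/5 = 3 - 138/5 = -123/5 ≈ -24.600)
1/D = 1/(-123/5) = -5/123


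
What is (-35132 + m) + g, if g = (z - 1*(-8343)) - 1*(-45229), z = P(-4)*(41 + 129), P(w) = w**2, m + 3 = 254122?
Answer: 275279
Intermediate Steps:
m = 254119 (m = -3 + 254122 = 254119)
z = 2720 (z = (-4)**2*(41 + 129) = 16*170 = 2720)
g = 56292 (g = (2720 - 1*(-8343)) - 1*(-45229) = (2720 + 8343) + 45229 = 11063 + 45229 = 56292)
(-35132 + m) + g = (-35132 + 254119) + 56292 = 218987 + 56292 = 275279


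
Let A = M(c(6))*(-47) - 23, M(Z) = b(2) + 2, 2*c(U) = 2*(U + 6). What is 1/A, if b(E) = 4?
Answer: -1/305 ≈ -0.0032787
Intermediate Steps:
c(U) = 6 + U (c(U) = (2*(U + 6))/2 = (2*(6 + U))/2 = (12 + 2*U)/2 = 6 + U)
M(Z) = 6 (M(Z) = 4 + 2 = 6)
A = -305 (A = 6*(-47) - 23 = -282 - 23 = -305)
1/A = 1/(-305) = -1/305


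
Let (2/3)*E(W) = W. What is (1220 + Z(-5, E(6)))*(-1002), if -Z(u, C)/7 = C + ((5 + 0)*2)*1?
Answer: -1089174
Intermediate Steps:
E(W) = 3*W/2
Z(u, C) = -70 - 7*C (Z(u, C) = -7*(C + ((5 + 0)*2)*1) = -7*(C + (5*2)*1) = -7*(C + 10*1) = -7*(C + 10) = -7*(10 + C) = -70 - 7*C)
(1220 + Z(-5, E(6)))*(-1002) = (1220 + (-70 - 21*6/2))*(-1002) = (1220 + (-70 - 7*9))*(-1002) = (1220 + (-70 - 63))*(-1002) = (1220 - 133)*(-1002) = 1087*(-1002) = -1089174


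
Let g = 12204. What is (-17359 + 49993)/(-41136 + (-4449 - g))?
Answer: -3626/6421 ≈ -0.56471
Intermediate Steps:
(-17359 + 49993)/(-41136 + (-4449 - g)) = (-17359 + 49993)/(-41136 + (-4449 - 1*12204)) = 32634/(-41136 + (-4449 - 12204)) = 32634/(-41136 - 16653) = 32634/(-57789) = 32634*(-1/57789) = -3626/6421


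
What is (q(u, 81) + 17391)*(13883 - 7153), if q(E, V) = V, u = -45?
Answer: 117586560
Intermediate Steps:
(q(u, 81) + 17391)*(13883 - 7153) = (81 + 17391)*(13883 - 7153) = 17472*6730 = 117586560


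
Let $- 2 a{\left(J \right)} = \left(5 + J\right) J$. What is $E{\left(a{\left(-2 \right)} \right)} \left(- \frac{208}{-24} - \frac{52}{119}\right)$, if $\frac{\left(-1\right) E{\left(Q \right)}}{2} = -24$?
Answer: $\frac{47008}{119} \approx 395.03$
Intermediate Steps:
$a{\left(J \right)} = - \frac{J \left(5 + J\right)}{2}$ ($a{\left(J \right)} = - \frac{\left(5 + J\right) J}{2} = - \frac{J \left(5 + J\right)}{2}$)
$E{\left(Q \right)} = 48$ ($E{\left(Q \right)} = \left(-2\right) \left(-24\right) = 48$)
$E{\left(a{\left(-2 \right)} \right)} \left(- \frac{208}{-24} - \frac{52}{119}\right) = 48 \left(- \frac{208}{-24} - \frac{52}{119}\right) = 48 \left(\left(-208\right) \left(- \frac{1}{24}\right) - \frac{52}{119}\right) = 48 \left(\frac{26}{3} - \frac{52}{119}\right) = 48 \cdot \frac{2938}{357} = \frac{47008}{119}$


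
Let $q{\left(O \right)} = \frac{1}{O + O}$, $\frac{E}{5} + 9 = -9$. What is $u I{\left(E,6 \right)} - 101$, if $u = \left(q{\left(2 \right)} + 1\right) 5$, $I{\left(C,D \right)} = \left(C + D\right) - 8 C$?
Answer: $3874$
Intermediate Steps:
$E = -90$ ($E = -45 + 5 \left(-9\right) = -45 - 45 = -90$)
$I{\left(C,D \right)} = D - 7 C$
$q{\left(O \right)} = \frac{1}{2 O}$
$u = \frac{25}{4}$ ($u = \left(\frac{1}{2 \cdot 2} + 1\right) 5 = \left(\frac{1}{2} \cdot \frac{1}{2} + 1\right) 5 = \left(\frac{1}{4} + 1\right) 5 = \frac{5}{4} \cdot 5 = \frac{25}{4} \approx 6.25$)
$u I{\left(E,6 \right)} - 101 = \frac{25 \left(6 - -630\right)}{4} - 101 = \frac{25 \left(6 + 630\right)}{4} - 101 = \frac{25}{4} \cdot 636 - 101 = 3975 - 101 = 3874$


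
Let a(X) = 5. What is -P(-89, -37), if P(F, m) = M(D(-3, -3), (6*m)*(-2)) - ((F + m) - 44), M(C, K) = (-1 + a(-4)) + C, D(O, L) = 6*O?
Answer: -156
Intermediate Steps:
M(C, K) = 4 + C (M(C, K) = (-1 + 5) + C = 4 + C)
P(F, m) = 30 - F - m (P(F, m) = (4 + 6*(-3)) - ((F + m) - 44) = (4 - 18) - (-44 + F + m) = -14 + (44 - F - m) = 30 - F - m)
-P(-89, -37) = -(30 - 1*(-89) - 1*(-37)) = -(30 + 89 + 37) = -1*156 = -156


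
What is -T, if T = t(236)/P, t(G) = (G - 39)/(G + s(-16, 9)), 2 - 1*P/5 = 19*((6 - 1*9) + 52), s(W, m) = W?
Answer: 197/1021900 ≈ 0.00019278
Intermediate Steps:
P = -4645 (P = 10 - 95*((6 - 1*9) + 52) = 10 - 95*((6 - 9) + 52) = 10 - 95*(-3 + 52) = 10 - 95*49 = 10 - 5*931 = 10 - 4655 = -4645)
t(G) = (-39 + G)/(-16 + G) (t(G) = (G - 39)/(G - 16) = (-39 + G)/(-16 + G))
T = -197/1021900 (T = ((-39 + 236)/(-16 + 236))/(-4645) = (197/220)*(-1/4645) = -197/1021900 ≈ -0.00019278)
-T = -1*(-197/1021900) = 197/1021900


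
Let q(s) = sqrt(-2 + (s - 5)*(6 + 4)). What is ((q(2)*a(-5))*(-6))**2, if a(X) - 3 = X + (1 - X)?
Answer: -18432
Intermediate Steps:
a(X) = 4 (a(X) = 3 + (X + (1 - X)) = 3 + 1 = 4)
q(s) = sqrt(-52 + 10*s) (q(s) = sqrt(-2 + (-5 + s)*10) = sqrt(-2 + (-50 + 10*s)) = sqrt(-52 + 10*s))
((q(2)*a(-5))*(-6))**2 = ((sqrt(-52 + 10*2)*4)*(-6))**2 = ((sqrt(-52 + 20)*4)*(-6))**2 = ((sqrt(-32)*4)*(-6))**2 = (((4*I*sqrt(2))*4)*(-6))**2 = ((16*I*sqrt(2))*(-6))**2 = (-96*I*sqrt(2))**2 = -18432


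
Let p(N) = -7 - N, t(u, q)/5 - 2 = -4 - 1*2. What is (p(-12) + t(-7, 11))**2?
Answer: 225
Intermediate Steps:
t(u, q) = -20 (t(u, q) = 10 + 5*(-4 - 1*2) = 10 + 5*(-4 - 2) = 10 + 5*(-6) = 10 - 30 = -20)
(p(-12) + t(-7, 11))**2 = ((-7 - 1*(-12)) - 20)**2 = ((-7 + 12) - 20)**2 = (5 - 20)**2 = (-15)**2 = 225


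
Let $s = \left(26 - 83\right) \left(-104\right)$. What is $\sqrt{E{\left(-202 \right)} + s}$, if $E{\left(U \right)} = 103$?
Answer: $\sqrt{6031} \approx 77.66$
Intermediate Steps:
$s = 5928$ ($s = \left(-57\right) \left(-104\right) = 5928$)
$\sqrt{E{\left(-202 \right)} + s} = \sqrt{103 + 5928} = \sqrt{6031}$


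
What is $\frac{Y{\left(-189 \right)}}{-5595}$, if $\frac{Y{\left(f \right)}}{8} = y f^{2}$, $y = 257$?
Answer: $- \frac{24480792}{1865} \approx -13126.0$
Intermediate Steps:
$Y{\left(f \right)} = 2056 f^{2}$ ($Y{\left(f \right)} = 8 \cdot 257 f^{2} = 2056 f^{2}$)
$\frac{Y{\left(-189 \right)}}{-5595} = \frac{2056 \left(-189\right)^{2}}{-5595} = 2056 \cdot 35721 \left(- \frac{1}{5595}\right) = 73442376 \left(- \frac{1}{5595}\right) = - \frac{24480792}{1865}$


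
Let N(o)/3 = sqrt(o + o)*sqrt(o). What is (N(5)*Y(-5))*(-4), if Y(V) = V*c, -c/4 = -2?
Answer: 2400*sqrt(2) ≈ 3394.1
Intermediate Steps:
c = 8 (c = -4*(-2) = 8)
N(o) = 3*o*sqrt(2) (N(o) = 3*(sqrt(o + o)*sqrt(o)) = 3*(sqrt(2*o)*sqrt(o)) = 3*((sqrt(2)*sqrt(o))*sqrt(o)) = 3*(o*sqrt(2)) = 3*o*sqrt(2))
Y(V) = 8*V (Y(V) = V*8 = 8*V)
(N(5)*Y(-5))*(-4) = ((3*5*sqrt(2))*(8*(-5)))*(-4) = ((15*sqrt(2))*(-40))*(-4) = -600*sqrt(2)*(-4) = 2400*sqrt(2)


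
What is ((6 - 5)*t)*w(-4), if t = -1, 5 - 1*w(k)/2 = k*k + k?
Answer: 14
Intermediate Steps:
w(k) = 10 - 2*k - 2*k² (w(k) = 10 - 2*(k*k + k) = 10 - 2*(k² + k) = 10 - 2*(k + k²) = 10 + (-2*k - 2*k²) = 10 - 2*k - 2*k²)
((6 - 5)*t)*w(-4) = ((6 - 5)*(-1))*(10 - 2*(-4) - 2*(-4)²) = (1*(-1))*(10 + 8 - 2*16) = -(10 + 8 - 32) = -1*(-14) = 14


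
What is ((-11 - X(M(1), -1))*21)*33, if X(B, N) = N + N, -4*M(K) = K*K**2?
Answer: -6237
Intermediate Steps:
M(K) = -K**3/4 (M(K) = -K*K**2/4 = -K**3/4)
X(B, N) = 2*N
((-11 - X(M(1), -1))*21)*33 = ((-11 - 2*(-1))*21)*33 = ((-11 - 1*(-2))*21)*33 = ((-11 + 2)*21)*33 = -9*21*33 = -189*33 = -6237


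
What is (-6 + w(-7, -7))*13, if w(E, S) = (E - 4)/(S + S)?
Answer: -949/14 ≈ -67.786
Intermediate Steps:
w(E, S) = (-4 + E)/(2*S) (w(E, S) = (-4 + E)/((2*S)) = (-4 + E)*(1/(2*S)) = (-4 + E)/(2*S))
(-6 + w(-7, -7))*13 = (-6 + (½)*(-4 - 7)/(-7))*13 = (-6 + (½)*(-⅐)*(-11))*13 = (-6 + 11/14)*13 = -73/14*13 = -949/14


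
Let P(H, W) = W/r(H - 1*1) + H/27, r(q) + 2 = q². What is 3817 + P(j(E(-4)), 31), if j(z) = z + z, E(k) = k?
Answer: 8141866/2133 ≈ 3817.1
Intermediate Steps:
r(q) = -2 + q²
j(z) = 2*z
P(H, W) = H/27 + W/(-2 + (-1 + H)²) (P(H, W) = W/(-2 + (H - 1*1)²) + H/27 = W/(-2 + (H - 1)²) + H*(1/27) = W/(-2 + (-1 + H)²) + H/27 = H/27 + W/(-2 + (-1 + H)²))
3817 + P(j(E(-4)), 31) = 3817 + (31 + (2*(-4))*(-2 + (-1 + 2*(-4))²)/27)/(-2 + (-1 + 2*(-4))²) = 3817 + (31 + (1/27)*(-8)*(-2 + (-1 - 8)²))/(-2 + (-1 - 8)²) = 3817 + (31 + (1/27)*(-8)*(-2 + (-9)²))/(-2 + (-9)²) = 3817 + (31 + (1/27)*(-8)*(-2 + 81))/(-2 + 81) = 3817 + (31 + (1/27)*(-8)*79)/79 = 3817 + (31 - 632/27)/79 = 3817 + (1/79)*(205/27) = 3817 + 205/2133 = 8141866/2133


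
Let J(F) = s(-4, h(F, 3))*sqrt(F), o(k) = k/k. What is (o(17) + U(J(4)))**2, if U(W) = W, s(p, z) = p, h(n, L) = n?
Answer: 49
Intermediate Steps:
o(k) = 1
J(F) = -4*sqrt(F)
(o(17) + U(J(4)))**2 = (1 - 4*sqrt(4))**2 = (1 - 4*2)**2 = (1 - 8)**2 = (-7)**2 = 49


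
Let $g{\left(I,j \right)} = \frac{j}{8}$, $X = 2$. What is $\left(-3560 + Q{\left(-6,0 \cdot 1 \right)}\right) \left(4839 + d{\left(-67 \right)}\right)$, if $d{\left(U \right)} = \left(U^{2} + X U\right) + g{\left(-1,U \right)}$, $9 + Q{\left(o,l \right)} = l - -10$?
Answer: $- \frac{261533115}{8} \approx -3.2692 \cdot 10^{7}$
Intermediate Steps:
$g{\left(I,j \right)} = \frac{j}{8}$ ($g{\left(I,j \right)} = j \frac{1}{8} = \frac{j}{8}$)
$Q{\left(o,l \right)} = 1 + l$ ($Q{\left(o,l \right)} = -9 + \left(l - -10\right) = -9 + \left(l + 10\right) = -9 + \left(10 + l\right) = 1 + l$)
$d{\left(U \right)} = U^{2} + \frac{17 U}{8}$ ($d{\left(U \right)} = \left(U^{2} + 2 U\right) + \frac{U}{8} = U^{2} + \frac{17 U}{8}$)
$\left(-3560 + Q{\left(-6,0 \cdot 1 \right)}\right) \left(4839 + d{\left(-67 \right)}\right) = \left(-3560 + \left(1 + 0 \cdot 1\right)\right) \left(4839 + \frac{1}{8} \left(-67\right) \left(17 + 8 \left(-67\right)\right)\right) = \left(-3560 + \left(1 + 0\right)\right) \left(4839 + \frac{1}{8} \left(-67\right) \left(17 - 536\right)\right) = \left(-3560 + 1\right) \left(4839 + \frac{1}{8} \left(-67\right) \left(-519\right)\right) = - 3559 \left(4839 + \frac{34773}{8}\right) = \left(-3559\right) \frac{73485}{8} = - \frac{261533115}{8}$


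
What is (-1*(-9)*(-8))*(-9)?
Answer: 648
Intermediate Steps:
(-1*(-9)*(-8))*(-9) = (9*(-8))*(-9) = -72*(-9) = 648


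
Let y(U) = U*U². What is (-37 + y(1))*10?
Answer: -360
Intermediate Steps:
y(U) = U³
(-37 + y(1))*10 = (-37 + 1³)*10 = (-37 + 1)*10 = -36*10 = -360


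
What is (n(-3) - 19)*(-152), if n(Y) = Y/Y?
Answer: 2736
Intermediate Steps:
n(Y) = 1
(n(-3) - 19)*(-152) = (1 - 19)*(-152) = -18*(-152) = 2736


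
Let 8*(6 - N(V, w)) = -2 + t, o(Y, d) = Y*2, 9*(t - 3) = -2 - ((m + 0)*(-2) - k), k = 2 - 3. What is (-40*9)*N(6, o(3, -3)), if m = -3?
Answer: -2160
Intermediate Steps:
k = -1
t = 2 (t = 3 + (-2 - ((-3 + 0)*(-2) - 1*(-1)))/9 = 3 + (-2 - (-3*(-2) + 1))/9 = 3 + (-2 - (6 + 1))/9 = 3 + (-2 - 1*7)/9 = 3 + (-2 - 7)/9 = 3 + (⅑)*(-9) = 3 - 1 = 2)
o(Y, d) = 2*Y
N(V, w) = 6 (N(V, w) = 6 - (-2 + 2)/8 = 6 - ⅛*0 = 6 + 0 = 6)
(-40*9)*N(6, o(3, -3)) = -40*9*6 = -360*6 = -2160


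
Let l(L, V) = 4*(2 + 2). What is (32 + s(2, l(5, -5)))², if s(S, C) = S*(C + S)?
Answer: 4624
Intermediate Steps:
l(L, V) = 16 (l(L, V) = 4*4 = 16)
(32 + s(2, l(5, -5)))² = (32 + 2*(16 + 2))² = (32 + 2*18)² = (32 + 36)² = 68² = 4624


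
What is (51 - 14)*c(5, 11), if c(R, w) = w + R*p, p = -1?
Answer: 222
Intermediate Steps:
c(R, w) = w - R (c(R, w) = w + R*(-1) = w - R)
(51 - 14)*c(5, 11) = (51 - 14)*(11 - 1*5) = 37*(11 - 5) = 37*6 = 222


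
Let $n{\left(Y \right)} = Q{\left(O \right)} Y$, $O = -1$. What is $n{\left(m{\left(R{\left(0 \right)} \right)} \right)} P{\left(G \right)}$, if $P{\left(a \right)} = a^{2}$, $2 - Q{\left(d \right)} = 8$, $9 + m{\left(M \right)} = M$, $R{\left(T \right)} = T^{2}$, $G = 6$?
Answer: $1944$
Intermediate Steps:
$m{\left(M \right)} = -9 + M$
$Q{\left(d \right)} = -6$ ($Q{\left(d \right)} = 2 - 8 = -6$)
$n{\left(Y \right)} = - 6 Y$
$n{\left(m{\left(R{\left(0 \right)} \right)} \right)} P{\left(G \right)} = - 6 \left(-9 + 0^{2}\right) 6^{2} = - 6 \left(-9 + 0\right) 36 = \left(-6\right) \left(-9\right) 36 = 54 \cdot 36 = 1944$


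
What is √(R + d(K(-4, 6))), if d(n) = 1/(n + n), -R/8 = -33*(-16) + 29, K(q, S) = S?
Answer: I*√160413/6 ≈ 66.753*I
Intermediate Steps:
R = -4456 (R = -8*(-33*(-16) + 29) = -8*(528 + 29) = -8*557 = -4456)
d(n) = 1/(2*n)
√(R + d(K(-4, 6))) = √(-4456 + (½)/6) = √(-4456 + (½)*(⅙)) = √(-4456 + 1/12) = √(-53471/12) = I*√160413/6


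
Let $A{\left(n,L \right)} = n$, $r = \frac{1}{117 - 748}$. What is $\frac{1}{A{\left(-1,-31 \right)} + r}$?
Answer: $- \frac{631}{632} \approx -0.99842$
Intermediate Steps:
$r = - \frac{1}{631}$ ($r = \frac{1}{-631} = - \frac{1}{631} \approx -0.0015848$)
$\frac{1}{A{\left(-1,-31 \right)} + r} = \frac{1}{-1 - \frac{1}{631}} = \frac{1}{- \frac{632}{631}} = - \frac{631}{632}$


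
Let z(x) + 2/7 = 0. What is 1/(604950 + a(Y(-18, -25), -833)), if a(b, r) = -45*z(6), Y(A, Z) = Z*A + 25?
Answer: 7/4234740 ≈ 1.6530e-6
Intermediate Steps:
Y(A, Z) = 25 + A*Z (Y(A, Z) = A*Z + 25 = 25 + A*Z)
z(x) = -2/7 (z(x) = -2/7 + 0 = -2/7)
a(b, r) = 90/7 (a(b, r) = -45*(-2/7) = 90/7)
1/(604950 + a(Y(-18, -25), -833)) = 1/(604950 + 90/7) = 1/(4234740/7) = 7/4234740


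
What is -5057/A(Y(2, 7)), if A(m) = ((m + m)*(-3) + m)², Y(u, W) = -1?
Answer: -5057/25 ≈ -202.28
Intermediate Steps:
A(m) = 25*m² (A(m) = ((2*m)*(-3) + m)² = (-6*m + m)² = (-5*m)² = 25*m²)
-5057/A(Y(2, 7)) = -5057/(25*(-1)²) = -5057/(25*1) = -5057/25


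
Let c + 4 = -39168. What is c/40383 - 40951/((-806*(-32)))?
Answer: -12276721/4799808 ≈ -2.5578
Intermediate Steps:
c = -39172 (c = -4 - 39168 = -39172)
c/40383 - 40951/((-806*(-32))) = -39172/40383 - 40951/((-806*(-32))) = -39172*1/40383 - 40951/25792 = -5596/5769 - 40951*1/25792 = -5596/5769 - 1321/832 = -12276721/4799808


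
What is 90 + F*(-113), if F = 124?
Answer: -13922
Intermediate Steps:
90 + F*(-113) = 90 + 124*(-113) = 90 - 14012 = -13922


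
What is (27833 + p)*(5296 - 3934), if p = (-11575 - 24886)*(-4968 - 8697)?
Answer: 678640196076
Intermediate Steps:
p = 498239565 (p = -36461*(-13665) = 498239565)
(27833 + p)*(5296 - 3934) = (27833 + 498239565)*(5296 - 3934) = 498267398*1362 = 678640196076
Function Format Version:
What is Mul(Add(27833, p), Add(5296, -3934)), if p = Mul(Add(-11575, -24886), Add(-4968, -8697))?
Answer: 678640196076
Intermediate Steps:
p = 498239565 (p = Mul(-36461, -13665) = 498239565)
Mul(Add(27833, p), Add(5296, -3934)) = Mul(Add(27833, 498239565), Add(5296, -3934)) = Mul(498267398, 1362) = 678640196076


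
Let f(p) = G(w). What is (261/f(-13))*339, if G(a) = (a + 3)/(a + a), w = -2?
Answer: -353916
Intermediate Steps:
G(a) = (3 + a)/(2*a) (G(a) = (3 + a)/((2*a)) = (3 + a)*(1/(2*a)) = (3 + a)/(2*a))
f(p) = -1/4 (f(p) = (1/2)*(3 - 2)/(-2) = (1/2)*(-1/2)*1 = -1/4)
(261/f(-13))*339 = (261/(-1/4))*339 = (261*(-4))*339 = -1044*339 = -353916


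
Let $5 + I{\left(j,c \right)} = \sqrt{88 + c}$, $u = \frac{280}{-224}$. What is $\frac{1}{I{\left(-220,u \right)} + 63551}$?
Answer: $\frac{254184}{16152376117} - \frac{2 \sqrt{347}}{16152376117} \approx 1.5734 \cdot 10^{-5}$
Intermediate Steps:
$u = - \frac{5}{4}$ ($u = 280 \left(- \frac{1}{224}\right) = - \frac{5}{4} \approx -1.25$)
$I{\left(j,c \right)} = -5 + \sqrt{88 + c}$
$\frac{1}{I{\left(-220,u \right)} + 63551} = \frac{1}{\left(-5 + \sqrt{88 - \frac{5}{4}}\right) + 63551} = \frac{1}{\left(-5 + \sqrt{\frac{347}{4}}\right) + 63551} = \frac{1}{\left(-5 + \frac{\sqrt{347}}{2}\right) + 63551} = \frac{1}{63546 + \frac{\sqrt{347}}{2}}$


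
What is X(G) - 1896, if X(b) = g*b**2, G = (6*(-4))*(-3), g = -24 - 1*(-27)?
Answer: 13656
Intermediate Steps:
g = 3 (g = -24 + 27 = 3)
G = 72 (G = -24*(-3) = 72)
X(b) = 3*b**2
X(G) - 1896 = 3*72**2 - 1896 = 3*5184 - 1896 = 15552 - 1896 = 13656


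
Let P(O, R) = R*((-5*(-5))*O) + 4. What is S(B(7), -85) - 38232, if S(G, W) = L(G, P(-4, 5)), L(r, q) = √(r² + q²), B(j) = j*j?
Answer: -38232 + √248417 ≈ -37734.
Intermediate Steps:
P(O, R) = 4 + 25*O*R (P(O, R) = R*(25*O) + 4 = 25*O*R + 4 = 4 + 25*O*R)
B(j) = j²
L(r, q) = √(q² + r²)
S(G, W) = √(246016 + G²) (S(G, W) = √((4 + 25*(-4)*5)² + G²) = √((4 - 500)² + G²) = √((-496)² + G²) = √(246016 + G²))
S(B(7), -85) - 38232 = √(246016 + (7²)²) - 38232 = √(246016 + 49²) - 38232 = √(246016 + 2401) - 38232 = √248417 - 38232 = -38232 + √248417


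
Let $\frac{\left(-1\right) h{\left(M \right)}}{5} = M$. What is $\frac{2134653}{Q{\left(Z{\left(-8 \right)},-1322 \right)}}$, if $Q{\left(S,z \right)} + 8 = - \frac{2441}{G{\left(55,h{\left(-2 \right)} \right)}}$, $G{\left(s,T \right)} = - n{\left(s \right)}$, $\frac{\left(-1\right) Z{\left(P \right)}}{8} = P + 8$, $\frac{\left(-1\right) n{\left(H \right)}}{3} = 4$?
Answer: $- \frac{25615836}{2537} \approx -10097.0$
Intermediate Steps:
$h{\left(M \right)} = - 5 M$
$n{\left(H \right)} = -12$ ($n{\left(H \right)} = \left(-3\right) 4 = -12$)
$Z{\left(P \right)} = -64 - 8 P$ ($Z{\left(P \right)} = - 8 \left(P + 8\right) = - 8 \left(8 + P\right) = -64 - 8 P$)
$G{\left(s,T \right)} = 12$ ($G{\left(s,T \right)} = \left(-1\right) \left(-12\right) = 12$)
$Q{\left(S,z \right)} = - \frac{2537}{12}$ ($Q{\left(S,z \right)} = -8 - \frac{2441}{12} = - \frac{2537}{12}$)
$\frac{2134653}{Q{\left(Z{\left(-8 \right)},-1322 \right)}} = \frac{2134653}{- \frac{2537}{12}} = 2134653 \left(- \frac{12}{2537}\right) = - \frac{25615836}{2537}$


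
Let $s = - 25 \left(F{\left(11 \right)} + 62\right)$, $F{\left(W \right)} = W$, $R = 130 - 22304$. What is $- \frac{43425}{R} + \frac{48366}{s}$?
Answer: $- \frac{993217059}{40467550} \approx -24.544$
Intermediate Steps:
$R = -22174$ ($R = 130 - 22304 = -22174$)
$s = -1825$ ($s = - 25 \left(11 + 62\right) = \left(-25\right) 73 = -1825$)
$- \frac{43425}{R} + \frac{48366}{s} = - \frac{43425}{-22174} + \frac{48366}{-1825} = \left(-43425\right) \left(- \frac{1}{22174}\right) + 48366 \left(- \frac{1}{1825}\right) = \frac{43425}{22174} - \frac{48366}{1825} = - \frac{993217059}{40467550}$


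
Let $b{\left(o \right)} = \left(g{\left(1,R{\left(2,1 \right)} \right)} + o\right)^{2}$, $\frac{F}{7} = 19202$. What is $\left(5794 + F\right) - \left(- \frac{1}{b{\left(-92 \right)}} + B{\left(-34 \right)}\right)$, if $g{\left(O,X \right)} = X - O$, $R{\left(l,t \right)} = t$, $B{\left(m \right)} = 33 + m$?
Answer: $\frac{1186728977}{8464} \approx 1.4021 \cdot 10^{5}$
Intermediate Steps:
$F = 134414$ ($F = 7 \cdot 19202 = 134414$)
$b{\left(o \right)} = o^{2}$ ($b{\left(o \right)} = \left(\left(1 - 1\right) + o\right)^{2} = \left(0 + o\right)^{2} = o^{2}$)
$\left(5794 + F\right) - \left(- \frac{1}{b{\left(-92 \right)}} + B{\left(-34 \right)}\right) = \left(5794 + 134414\right) + \left(\frac{1}{\left(-92\right)^{2}} - \left(33 - 34\right)\right) = 140208 + \left(\frac{1}{8464} - -1\right) = 140208 + \left(\frac{1}{8464} + 1\right) = 140208 + \frac{8465}{8464} = \frac{1186728977}{8464}$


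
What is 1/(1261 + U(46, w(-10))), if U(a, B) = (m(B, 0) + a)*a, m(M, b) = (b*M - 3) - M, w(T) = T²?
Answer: -1/1361 ≈ -0.00073475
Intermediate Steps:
m(M, b) = -3 - M + M*b (m(M, b) = (M*b - 3) - M = (-3 + M*b) - M = -3 - M + M*b)
U(a, B) = a*(-3 + a - B) (U(a, B) = ((-3 - B + B*0) + a)*a = ((-3 - B + 0) + a)*a = ((-3 - B) + a)*a = (-3 + a - B)*a = a*(-3 + a - B))
1/(1261 + U(46, w(-10))) = 1/(1261 + 46*(-3 + 46 - 1*(-10)²)) = 1/(1261 + 46*(-3 + 46 - 1*100)) = 1/(1261 + 46*(-3 + 46 - 100)) = 1/(1261 + 46*(-57)) = 1/(1261 - 2622) = 1/(-1361) = -1/1361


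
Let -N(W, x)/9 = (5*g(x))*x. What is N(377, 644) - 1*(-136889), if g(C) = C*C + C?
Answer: -12037575511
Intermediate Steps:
g(C) = C + C**2 (g(C) = C**2 + C = C + C**2)
N(W, x) = -45*x**2*(1 + x) (N(W, x) = -9*5*(x*(1 + x))*x = -9*5*x*(1 + x)*x = -45*x**2*(1 + x))
N(377, 644) - 1*(-136889) = 45*644**2*(-1 - 1*644) - 1*(-136889) = 45*414736*(-1 - 644) + 136889 = 45*414736*(-645) + 136889 = -12037712400 + 136889 = -12037575511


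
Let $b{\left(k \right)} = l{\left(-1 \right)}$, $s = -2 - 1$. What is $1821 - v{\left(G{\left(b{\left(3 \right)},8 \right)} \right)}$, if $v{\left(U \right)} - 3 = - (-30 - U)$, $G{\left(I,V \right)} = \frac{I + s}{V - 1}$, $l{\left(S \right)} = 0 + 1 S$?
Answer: $\frac{12520}{7} \approx 1788.6$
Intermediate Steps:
$s = -3$ ($s = -2 - 1 = -3$)
$l{\left(S \right)} = S$ ($l{\left(S \right)} = 0 + S = S$)
$b{\left(k \right)} = -1$
$G{\left(I,V \right)} = \frac{-3 + I}{-1 + V}$ ($G{\left(I,V \right)} = \frac{I - 3}{V - 1} = \frac{-3 + I}{-1 + V}$)
$v{\left(U \right)} = 33 + U$ ($v{\left(U \right)} = 3 - \left(-30 - U\right) = 3 + \left(30 + U\right) = 33 + U$)
$1821 - v{\left(G{\left(b{\left(3 \right)},8 \right)} \right)} = 1821 - \left(33 + \frac{-3 - 1}{-1 + 8}\right) = 1821 - \left(33 + \frac{1}{7} \left(-4\right)\right) = 1821 - \left(33 - \frac{4}{7}\right) = 1821 - \frac{227}{7} = \frac{12520}{7}$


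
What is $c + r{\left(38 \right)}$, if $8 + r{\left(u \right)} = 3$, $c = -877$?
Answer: $-882$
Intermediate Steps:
$r{\left(u \right)} = -5$ ($r{\left(u \right)} = -8 + 3 = -5$)
$c + r{\left(38 \right)} = -877 - 5 = -882$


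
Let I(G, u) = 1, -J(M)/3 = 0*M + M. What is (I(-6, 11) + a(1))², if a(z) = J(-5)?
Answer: 256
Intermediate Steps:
J(M) = -3*M (J(M) = -3*(0*M + M) = -3*(0 + M) = -3*M)
a(z) = 15 (a(z) = -3*(-5) = 15)
(I(-6, 11) + a(1))² = (1 + 15)² = 16² = 256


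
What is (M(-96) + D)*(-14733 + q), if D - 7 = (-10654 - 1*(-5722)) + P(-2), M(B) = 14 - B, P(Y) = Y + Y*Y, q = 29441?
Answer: -70789604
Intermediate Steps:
P(Y) = Y + Y²
D = -4923 (D = 7 + ((-10654 - 1*(-5722)) - 2*(1 - 2)) = 7 + ((-10654 + 5722) - 2*(-1)) = 7 + (-4932 + 2) = 7 - 4930 = -4923)
(M(-96) + D)*(-14733 + q) = ((14 - 1*(-96)) - 4923)*(-14733 + 29441) = ((14 + 96) - 4923)*14708 = (110 - 4923)*14708 = -4813*14708 = -70789604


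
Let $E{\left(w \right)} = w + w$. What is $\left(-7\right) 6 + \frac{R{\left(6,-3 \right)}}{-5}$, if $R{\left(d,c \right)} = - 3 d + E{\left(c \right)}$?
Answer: $- \frac{186}{5} \approx -37.2$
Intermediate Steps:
$E{\left(w \right)} = 2 w$
$R{\left(d,c \right)} = - 3 d + 2 c$
$\left(-7\right) 6 + \frac{R{\left(6,-3 \right)}}{-5} = \left(-7\right) 6 + \frac{\left(-3\right) 6 + 2 \left(-3\right)}{-5} = -42 + \left(-18 - 6\right) \left(- \frac{1}{5}\right) = -42 - - \frac{24}{5} = -42 + \frac{24}{5} = - \frac{186}{5}$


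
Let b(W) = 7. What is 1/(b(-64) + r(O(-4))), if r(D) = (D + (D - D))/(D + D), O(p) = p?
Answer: 2/15 ≈ 0.13333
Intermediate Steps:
r(D) = 1/2 (r(D) = (D + 0)/((2*D)) = D*(1/(2*D)) = 1/2)
1/(b(-64) + r(O(-4))) = 1/(7 + 1/2) = 1/(15/2) = 2/15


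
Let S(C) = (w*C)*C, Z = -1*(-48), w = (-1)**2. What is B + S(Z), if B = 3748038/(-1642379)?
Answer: 3780293178/1642379 ≈ 2301.7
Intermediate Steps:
w = 1
Z = 48
B = -3748038/1642379 (B = 3748038*(-1/1642379) = -3748038/1642379 ≈ -2.2821)
S(C) = C**2 (S(C) = (1*C)*C = C*C = C**2)
B + S(Z) = -3748038/1642379 + 48**2 = -3748038/1642379 + 2304 = 3780293178/1642379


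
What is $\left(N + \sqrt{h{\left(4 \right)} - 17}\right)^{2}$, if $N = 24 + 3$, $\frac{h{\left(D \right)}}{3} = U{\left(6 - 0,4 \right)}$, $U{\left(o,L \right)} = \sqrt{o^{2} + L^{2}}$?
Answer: $\left(27 + \sqrt{-17 + 6 \sqrt{13}}\right)^{2} \approx 849.87$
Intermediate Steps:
$U{\left(o,L \right)} = \sqrt{L^{2} + o^{2}}$
$h{\left(D \right)} = 6 \sqrt{13}$ ($h{\left(D \right)} = 3 \sqrt{4^{2} + \left(6 - 0\right)^{2}} = 3 \sqrt{16 + \left(6 + 0\right)^{2}} = 3 \sqrt{16 + 6^{2}} = 3 \sqrt{16 + 36} = 3 \sqrt{52} = 3 \cdot 2 \sqrt{13} = 6 \sqrt{13}$)
$N = 27$
$\left(N + \sqrt{h{\left(4 \right)} - 17}\right)^{2} = \left(27 + \sqrt{6 \sqrt{13} - 17}\right)^{2} = \left(27 + \sqrt{-17 + 6 \sqrt{13}}\right)^{2}$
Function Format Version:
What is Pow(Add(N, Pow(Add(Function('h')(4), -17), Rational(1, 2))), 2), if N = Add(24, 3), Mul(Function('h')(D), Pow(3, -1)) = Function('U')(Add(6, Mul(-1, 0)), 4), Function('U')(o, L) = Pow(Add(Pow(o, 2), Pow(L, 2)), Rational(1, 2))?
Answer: Pow(Add(27, Pow(Add(-17, Mul(6, Pow(13, Rational(1, 2)))), Rational(1, 2))), 2) ≈ 849.87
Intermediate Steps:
Function('U')(o, L) = Pow(Add(Pow(L, 2), Pow(o, 2)), Rational(1, 2))
Function('h')(D) = Mul(6, Pow(13, Rational(1, 2))) (Function('h')(D) = Mul(3, Pow(Add(Pow(4, 2), Pow(Add(6, Mul(-1, 0)), 2)), Rational(1, 2))) = Mul(3, Pow(Add(16, Pow(Add(6, 0), 2)), Rational(1, 2))) = Mul(3, Pow(Add(16, Pow(6, 2)), Rational(1, 2))) = Mul(3, Pow(Add(16, 36), Rational(1, 2))) = Mul(3, Pow(52, Rational(1, 2))) = Mul(3, Mul(2, Pow(13, Rational(1, 2)))) = Mul(6, Pow(13, Rational(1, 2))))
N = 27
Pow(Add(N, Pow(Add(Function('h')(4), -17), Rational(1, 2))), 2) = Pow(Add(27, Pow(Add(Mul(6, Pow(13, Rational(1, 2))), -17), Rational(1, 2))), 2) = Pow(Add(27, Pow(Add(-17, Mul(6, Pow(13, Rational(1, 2)))), Rational(1, 2))), 2)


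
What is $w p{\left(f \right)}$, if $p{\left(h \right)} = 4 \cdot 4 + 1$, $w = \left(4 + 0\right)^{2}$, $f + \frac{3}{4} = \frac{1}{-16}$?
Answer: $272$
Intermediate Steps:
$f = - \frac{13}{16}$ ($f = - \frac{3}{4} + \frac{1}{-16} = - \frac{3}{4} - \frac{1}{16} = - \frac{13}{16} \approx -0.8125$)
$w = 16$ ($w = 4^{2} = 16$)
$p{\left(h \right)} = 17$ ($p{\left(h \right)} = 16 + 1 = 17$)
$w p{\left(f \right)} = 16 \cdot 17 = 272$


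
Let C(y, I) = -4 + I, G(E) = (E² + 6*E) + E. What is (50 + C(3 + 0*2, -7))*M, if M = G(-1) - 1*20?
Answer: -1014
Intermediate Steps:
G(E) = E² + 7*E
M = -26 (M = -(7 - 1) - 1*20 = -1*6 - 20 = -6 - 20 = -26)
(50 + C(3 + 0*2, -7))*M = (50 + (-4 - 7))*(-26) = (50 - 11)*(-26) = 39*(-26) = -1014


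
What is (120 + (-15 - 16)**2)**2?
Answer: 1168561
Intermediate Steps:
(120 + (-15 - 16)**2)**2 = (120 + (-31)**2)**2 = (120 + 961)**2 = 1081**2 = 1168561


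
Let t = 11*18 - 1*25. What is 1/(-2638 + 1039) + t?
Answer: 276626/1599 ≈ 173.00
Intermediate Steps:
t = 173 (t = 198 - 25 = 173)
1/(-2638 + 1039) + t = 1/(-2638 + 1039) + 173 = 1/(-1599) + 173 = -1/1599 + 173 = 276626/1599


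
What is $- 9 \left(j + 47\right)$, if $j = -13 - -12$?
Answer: $-414$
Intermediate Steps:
$j = -1$ ($j = -13 + 12 = -1$)
$- 9 \left(j + 47\right) = - 9 \left(-1 + 47\right) = \left(-9\right) 46 = -414$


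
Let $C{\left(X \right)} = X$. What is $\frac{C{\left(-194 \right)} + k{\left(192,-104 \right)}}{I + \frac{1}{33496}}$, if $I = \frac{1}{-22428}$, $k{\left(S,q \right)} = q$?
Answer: $\frac{55967997456}{2767} \approx 2.0227 \cdot 10^{7}$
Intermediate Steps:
$I = - \frac{1}{22428} \approx -4.4587 \cdot 10^{-5}$
$\frac{C{\left(-194 \right)} + k{\left(192,-104 \right)}}{I + \frac{1}{33496}} = \frac{-194 - 104}{- \frac{1}{22428} + \frac{1}{33496}} = - \frac{298}{- \frac{1}{22428} + \frac{1}{33496}} = - \frac{298}{- \frac{2767}{187812072}} = \left(-298\right) \left(- \frac{187812072}{2767}\right) = \frac{55967997456}{2767}$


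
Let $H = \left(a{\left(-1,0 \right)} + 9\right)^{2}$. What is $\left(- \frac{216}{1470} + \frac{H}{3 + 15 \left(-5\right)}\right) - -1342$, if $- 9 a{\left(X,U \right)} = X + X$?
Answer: $\frac{1915605523}{1428840} \approx 1340.7$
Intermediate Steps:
$a{\left(X,U \right)} = - \frac{2 X}{9}$ ($a{\left(X,U \right)} = - \frac{X + X}{9} = - \frac{2 X}{9}$)
$H = \frac{6889}{81}$ ($H = \left(\left(- \frac{2}{9}\right) \left(-1\right) + 9\right)^{2} = \left(\frac{2}{9} + 9\right)^{2} = \left(\frac{83}{9}\right)^{2} = \frac{6889}{81} \approx 85.049$)
$\left(- \frac{216}{1470} + \frac{H}{3 + 15 \left(-5\right)}\right) - -1342 = \left(- \frac{216}{1470} + \frac{6889}{81 \left(3 + 15 \left(-5\right)\right)}\right) - -1342 = \left(\left(-216\right) \frac{1}{1470} + \frac{6889}{81 \left(3 - 75\right)}\right) + \left(-984 + 2326\right) = \left(- \frac{36}{245} + \frac{6889}{81 \left(-72\right)}\right) + 1342 = \left(- \frac{36}{245} + \frac{6889}{81} \left(- \frac{1}{72}\right)\right) + 1342 = \left(- \frac{36}{245} - \frac{6889}{5832}\right) + 1342 = - \frac{1897757}{1428840} + 1342 = \frac{1915605523}{1428840}$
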